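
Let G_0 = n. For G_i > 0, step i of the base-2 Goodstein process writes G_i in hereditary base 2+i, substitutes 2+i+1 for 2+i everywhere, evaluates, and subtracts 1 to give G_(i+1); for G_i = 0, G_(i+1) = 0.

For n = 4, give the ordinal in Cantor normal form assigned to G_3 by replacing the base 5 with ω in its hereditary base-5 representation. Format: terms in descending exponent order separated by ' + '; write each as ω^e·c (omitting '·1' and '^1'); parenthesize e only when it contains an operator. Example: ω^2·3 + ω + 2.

[0] 4 ≡ 2^2 (base 2). Lift 3: 27. −1: 26.
[1] 26 ≡ 2·3^2 + 2·3 + 2 (base 3). Lift 4: 42. −1: 41.
[2] 41 ≡ 2·4^2 + 2·4 + 1 (base 4). Lift 5: 61. −1: 60.
[3] 60 ≡ 2·5^2 + 2·5 (base 5). Lift 6: 84. −1: 83.

ω^2·2 + ω·2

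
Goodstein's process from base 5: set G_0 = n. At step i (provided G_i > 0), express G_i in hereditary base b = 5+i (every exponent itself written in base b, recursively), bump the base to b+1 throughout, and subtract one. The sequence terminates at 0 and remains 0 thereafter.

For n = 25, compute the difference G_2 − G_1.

4

[0] 25 ≡ 5^2 (base 5). Lift 6: 36. −1: 35.
[1] 35 ≡ 5·6 + 5 (base 6). Lift 7: 40. −1: 39.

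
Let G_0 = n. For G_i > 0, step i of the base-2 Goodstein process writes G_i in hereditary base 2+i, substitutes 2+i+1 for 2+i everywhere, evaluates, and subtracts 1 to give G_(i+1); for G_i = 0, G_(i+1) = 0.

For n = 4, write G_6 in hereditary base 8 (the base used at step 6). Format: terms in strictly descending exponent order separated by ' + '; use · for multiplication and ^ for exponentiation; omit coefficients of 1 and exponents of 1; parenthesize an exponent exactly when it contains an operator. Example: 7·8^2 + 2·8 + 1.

2·8^2 + 8 + 3

base 2: 4 = 2^2; at 3: 3^3 = 27; next = 26
base 3: 26 = 2·3^2 + 2·3 + 2; at 4: 2·4^2 + 2·4 + 2 = 42; next = 41
base 4: 41 = 2·4^2 + 2·4 + 1; at 5: 2·5^2 + 2·5 + 1 = 61; next = 60
base 5: 60 = 2·5^2 + 2·5; at 6: 2·6^2 + 2·6 = 84; next = 83
base 6: 83 = 2·6^2 + 6 + 5; at 7: 2·7^2 + 7 + 5 = 110; next = 109
base 7: 109 = 2·7^2 + 7 + 4; at 8: 2·8^2 + 8 + 4 = 140; next = 139
base 8: 139 = 2·8^2 + 8 + 3; at 9: 2·9^2 + 9 + 3 = 174; next = 173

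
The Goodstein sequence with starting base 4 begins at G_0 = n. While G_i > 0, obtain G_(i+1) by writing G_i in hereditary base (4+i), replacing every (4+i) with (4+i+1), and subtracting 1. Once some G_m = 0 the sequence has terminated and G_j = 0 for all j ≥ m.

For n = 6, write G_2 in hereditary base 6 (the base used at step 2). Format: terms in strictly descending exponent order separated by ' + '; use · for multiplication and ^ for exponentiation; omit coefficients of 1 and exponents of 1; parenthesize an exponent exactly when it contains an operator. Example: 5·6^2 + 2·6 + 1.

i=0: 6 = 4 + 2 (b=4); 4→5: 5 + 2 = 7; 7−1 = 6
i=1: 6 = 5 + 1 (b=5); 5→6: 6 + 1 = 7; 7−1 = 6

6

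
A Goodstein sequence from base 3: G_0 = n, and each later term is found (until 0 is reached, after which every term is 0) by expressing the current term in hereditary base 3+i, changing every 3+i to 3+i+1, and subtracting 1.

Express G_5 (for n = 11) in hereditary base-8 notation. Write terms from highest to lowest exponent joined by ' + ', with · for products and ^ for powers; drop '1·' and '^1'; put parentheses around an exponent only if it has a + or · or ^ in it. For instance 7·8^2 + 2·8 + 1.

5·8 + 3

step 0: 11 = 3^2 + 2; sub 4 for 3: 4^2 + 2; = 18; G_1 = 18−1 = 17
step 1: 17 = 4^2 + 1; sub 5 for 4: 5^2 + 1; = 26; G_2 = 26−1 = 25
step 2: 25 = 5^2; sub 6 for 5: 6^2; = 36; G_3 = 36−1 = 35
step 3: 35 = 5·6 + 5; sub 7 for 6: 5·7 + 5; = 40; G_4 = 40−1 = 39
step 4: 39 = 5·7 + 4; sub 8 for 7: 5·8 + 4; = 44; G_5 = 44−1 = 43
step 5: 43 = 5·8 + 3; sub 9 for 8: 5·9 + 3; = 48; G_6 = 48−1 = 47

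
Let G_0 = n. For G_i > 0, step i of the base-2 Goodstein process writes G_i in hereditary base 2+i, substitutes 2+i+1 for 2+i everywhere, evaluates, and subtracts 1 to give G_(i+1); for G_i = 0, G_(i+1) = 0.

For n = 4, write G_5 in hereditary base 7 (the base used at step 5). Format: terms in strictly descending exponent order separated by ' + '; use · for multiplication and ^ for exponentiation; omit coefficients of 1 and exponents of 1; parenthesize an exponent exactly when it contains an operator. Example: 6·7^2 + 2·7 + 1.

2·7^2 + 7 + 4

G_0=4  [base 2] 2^2  →[2↦3]→  3^3 = 27  −1 ⇒ G_1=26
G_1=26  [base 3] 2·3^2 + 2·3 + 2  →[3↦4]→  2·4^2 + 2·4 + 2 = 42  −1 ⇒ G_2=41
G_2=41  [base 4] 2·4^2 + 2·4 + 1  →[4↦5]→  2·5^2 + 2·5 + 1 = 61  −1 ⇒ G_3=60
G_3=60  [base 5] 2·5^2 + 2·5  →[5↦6]→  2·6^2 + 2·6 = 84  −1 ⇒ G_4=83
G_4=83  [base 6] 2·6^2 + 6 + 5  →[6↦7]→  2·7^2 + 7 + 5 = 110  −1 ⇒ G_5=109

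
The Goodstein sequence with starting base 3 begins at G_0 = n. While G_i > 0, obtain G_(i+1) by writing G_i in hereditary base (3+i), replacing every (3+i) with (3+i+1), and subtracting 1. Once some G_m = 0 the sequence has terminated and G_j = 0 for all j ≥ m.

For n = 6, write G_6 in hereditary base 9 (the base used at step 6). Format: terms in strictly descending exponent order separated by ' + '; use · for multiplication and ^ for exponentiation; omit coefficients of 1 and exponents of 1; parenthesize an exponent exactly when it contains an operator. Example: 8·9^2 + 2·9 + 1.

base 3: 6 = 2·3; at 4: 2·4 = 8; next = 7
base 4: 7 = 4 + 3; at 5: 5 + 3 = 8; next = 7
base 5: 7 = 5 + 2; at 6: 6 + 2 = 8; next = 7
base 6: 7 = 6 + 1; at 7: 7 + 1 = 8; next = 7
base 7: 7 = 7; at 8: 8 = 8; next = 7
base 8: 7 = 7; at 9: 7 = 7; next = 6
base 9: 6 = 6; at 10: 6 = 6; next = 5

6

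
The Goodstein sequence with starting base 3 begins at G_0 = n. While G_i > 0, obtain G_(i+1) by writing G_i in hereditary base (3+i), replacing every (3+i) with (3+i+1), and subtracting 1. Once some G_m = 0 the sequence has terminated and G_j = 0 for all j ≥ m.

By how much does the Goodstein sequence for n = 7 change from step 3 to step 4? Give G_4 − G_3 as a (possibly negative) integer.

G_0 = 7. HB_3(7) = 2·3 + 1. Bump = 9. G_1 = 8.
G_1 = 8. HB_4(8) = 2·4. Bump = 10. G_2 = 9.
G_2 = 9. HB_5(9) = 5 + 4. Bump = 10. G_3 = 9.
G_3 = 9. HB_6(9) = 6 + 3. Bump = 10. G_4 = 9.

0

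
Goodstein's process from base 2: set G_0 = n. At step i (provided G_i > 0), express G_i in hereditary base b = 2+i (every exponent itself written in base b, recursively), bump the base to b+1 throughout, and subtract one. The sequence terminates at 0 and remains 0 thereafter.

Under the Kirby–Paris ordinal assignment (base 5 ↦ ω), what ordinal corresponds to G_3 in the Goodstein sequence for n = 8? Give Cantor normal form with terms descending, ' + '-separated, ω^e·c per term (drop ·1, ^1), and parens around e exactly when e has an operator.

ω^ω·2 + ω^2·2 + ω·2

G_0=8  [base 2] 2^(2 + 1)  →[2↦3]→  3^(3 + 1) = 81  −1 ⇒ G_1=80
G_1=80  [base 3] 2·3^3 + 2·3^2 + 2·3 + 2  →[3↦4]→  2·4^4 + 2·4^2 + 2·4 + 2 = 554  −1 ⇒ G_2=553
G_2=553  [base 4] 2·4^4 + 2·4^2 + 2·4 + 1  →[4↦5]→  2·5^5 + 2·5^2 + 2·5 + 1 = 6311  −1 ⇒ G_3=6310
G_3=6310  [base 5] 2·5^5 + 2·5^2 + 2·5  →[5↦6]→  2·6^6 + 2·6^2 + 2·6 = 93396  −1 ⇒ G_4=93395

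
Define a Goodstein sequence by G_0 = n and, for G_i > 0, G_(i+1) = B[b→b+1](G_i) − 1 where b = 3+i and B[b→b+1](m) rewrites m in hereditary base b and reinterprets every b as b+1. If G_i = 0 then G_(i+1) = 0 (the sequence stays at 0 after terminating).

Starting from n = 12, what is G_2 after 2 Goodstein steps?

12 —HB3→ 3^2 + 3 —bump→ 4^2 + 4 = 20 —(−1)→ 19
19 —HB4→ 4^2 + 3 —bump→ 5^2 + 3 = 28 —(−1)→ 27
27 —HB5→ 5^2 + 2 —bump→ 6^2 + 2 = 38 —(−1)→ 37

27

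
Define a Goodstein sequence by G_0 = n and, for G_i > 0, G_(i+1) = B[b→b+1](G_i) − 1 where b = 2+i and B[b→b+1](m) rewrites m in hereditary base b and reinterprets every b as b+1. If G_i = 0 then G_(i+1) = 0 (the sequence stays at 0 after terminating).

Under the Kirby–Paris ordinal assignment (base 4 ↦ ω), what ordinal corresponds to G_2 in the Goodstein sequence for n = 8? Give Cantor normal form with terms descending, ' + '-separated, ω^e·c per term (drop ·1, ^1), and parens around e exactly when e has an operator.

ω^ω·2 + ω^2·2 + ω·2 + 1

base 2: 8 = 2^(2 + 1); at 3: 3^(3 + 1) = 81; next = 80
base 3: 80 = 2·3^3 + 2·3^2 + 2·3 + 2; at 4: 2·4^4 + 2·4^2 + 2·4 + 2 = 554; next = 553
base 4: 553 = 2·4^4 + 2·4^2 + 2·4 + 1; at 5: 2·5^5 + 2·5^2 + 2·5 + 1 = 6311; next = 6310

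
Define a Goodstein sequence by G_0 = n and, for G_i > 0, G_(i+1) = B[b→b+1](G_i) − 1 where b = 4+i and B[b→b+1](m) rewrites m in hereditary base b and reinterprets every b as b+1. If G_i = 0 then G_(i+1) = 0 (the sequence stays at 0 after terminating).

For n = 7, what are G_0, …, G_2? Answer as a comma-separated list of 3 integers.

7, 7, 7

i=0: 7 = 4 + 3 (b=4); 4→5: 5 + 3 = 8; 8−1 = 7
i=1: 7 = 5 + 2 (b=5); 5→6: 6 + 2 = 8; 8−1 = 7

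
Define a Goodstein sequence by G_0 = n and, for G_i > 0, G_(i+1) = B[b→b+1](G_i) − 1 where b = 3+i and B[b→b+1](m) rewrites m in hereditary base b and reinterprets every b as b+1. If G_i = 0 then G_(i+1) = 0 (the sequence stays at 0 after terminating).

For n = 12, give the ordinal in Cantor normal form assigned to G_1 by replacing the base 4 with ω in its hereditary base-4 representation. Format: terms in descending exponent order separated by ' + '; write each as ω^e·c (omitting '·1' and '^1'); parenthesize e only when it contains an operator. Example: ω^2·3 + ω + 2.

ω^2 + 3

step 0: 12 = 3^2 + 3; sub 4 for 3: 4^2 + 4; = 20; G_1 = 20−1 = 19
step 1: 19 = 4^2 + 3; sub 5 for 4: 5^2 + 3; = 28; G_2 = 28−1 = 27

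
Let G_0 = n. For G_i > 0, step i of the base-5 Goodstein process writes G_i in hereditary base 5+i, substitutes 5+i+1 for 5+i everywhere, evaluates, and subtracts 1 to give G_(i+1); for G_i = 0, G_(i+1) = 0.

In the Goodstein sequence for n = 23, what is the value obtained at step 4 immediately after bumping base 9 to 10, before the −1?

[0] 23 ≡ 4·5 + 3 (base 5). Lift 6: 27. −1: 26.
[1] 26 ≡ 4·6 + 2 (base 6). Lift 7: 30. −1: 29.
[2] 29 ≡ 4·7 + 1 (base 7). Lift 8: 33. −1: 32.
[3] 32 ≡ 4·8 (base 8). Lift 9: 36. −1: 35.
[4] 35 ≡ 3·9 + 8 (base 9). Lift 10: 38. −1: 37.

38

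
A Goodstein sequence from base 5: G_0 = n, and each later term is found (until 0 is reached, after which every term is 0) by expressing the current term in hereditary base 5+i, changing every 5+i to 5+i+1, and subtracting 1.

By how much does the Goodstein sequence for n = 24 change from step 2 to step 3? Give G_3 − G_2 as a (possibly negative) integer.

(0) 24|_5 = 4·5 + 4 ↦ 4·6 + 4|_6 = 28 ⇒ 27
(1) 27|_6 = 4·6 + 3 ↦ 4·7 + 3|_7 = 31 ⇒ 30
(2) 30|_7 = 4·7 + 2 ↦ 4·8 + 2|_8 = 34 ⇒ 33

3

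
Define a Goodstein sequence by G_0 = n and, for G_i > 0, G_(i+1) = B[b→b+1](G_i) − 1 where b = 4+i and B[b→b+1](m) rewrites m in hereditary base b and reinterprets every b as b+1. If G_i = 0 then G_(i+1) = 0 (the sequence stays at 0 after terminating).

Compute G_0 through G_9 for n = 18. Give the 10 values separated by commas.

18 —HB4→ 4^2 + 2 —bump→ 5^2 + 2 = 27 —(−1)→ 26
26 —HB5→ 5^2 + 1 —bump→ 6^2 + 1 = 37 —(−1)→ 36
36 —HB6→ 6^2 —bump→ 7^2 = 49 —(−1)→ 48
48 —HB7→ 6·7 + 6 —bump→ 6·8 + 6 = 54 —(−1)→ 53
53 —HB8→ 6·8 + 5 —bump→ 6·9 + 5 = 59 —(−1)→ 58
58 —HB9→ 6·9 + 4 —bump→ 6·10 + 4 = 64 —(−1)→ 63
63 —HB10→ 6·10 + 3 —bump→ 6·11 + 3 = 69 —(−1)→ 68
68 —HB11→ 6·11 + 2 —bump→ 6·12 + 2 = 74 —(−1)→ 73
73 —HB12→ 6·12 + 1 —bump→ 6·13 + 1 = 79 —(−1)→ 78

18, 26, 36, 48, 53, 58, 63, 68, 73, 78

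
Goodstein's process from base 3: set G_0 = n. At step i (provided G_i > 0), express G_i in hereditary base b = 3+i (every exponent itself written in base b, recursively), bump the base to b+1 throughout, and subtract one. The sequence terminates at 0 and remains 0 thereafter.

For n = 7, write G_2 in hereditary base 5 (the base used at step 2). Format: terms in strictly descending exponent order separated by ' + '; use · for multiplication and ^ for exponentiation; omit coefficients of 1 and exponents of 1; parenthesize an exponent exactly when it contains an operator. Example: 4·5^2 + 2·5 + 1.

base 3: 7 = 2·3 + 1; at 4: 2·4 + 1 = 9; next = 8
base 4: 8 = 2·4; at 5: 2·5 = 10; next = 9
base 5: 9 = 5 + 4; at 6: 6 + 4 = 10; next = 9

5 + 4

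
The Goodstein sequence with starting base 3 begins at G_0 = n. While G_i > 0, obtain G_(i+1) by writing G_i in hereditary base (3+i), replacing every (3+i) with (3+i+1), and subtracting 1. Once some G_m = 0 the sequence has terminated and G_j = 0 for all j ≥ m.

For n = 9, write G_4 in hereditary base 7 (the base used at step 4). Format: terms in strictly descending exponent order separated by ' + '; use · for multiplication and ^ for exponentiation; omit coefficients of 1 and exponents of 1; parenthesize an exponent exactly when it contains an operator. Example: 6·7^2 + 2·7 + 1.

G_0 = 9. HB_3(9) = 3^2. Bump = 16. G_1 = 15.
G_1 = 15. HB_4(15) = 3·4 + 3. Bump = 18. G_2 = 17.
G_2 = 17. HB_5(17) = 3·5 + 2. Bump = 20. G_3 = 19.
G_3 = 19. HB_6(19) = 3·6 + 1. Bump = 22. G_4 = 21.
G_4 = 21. HB_7(21) = 3·7. Bump = 24. G_5 = 23.

3·7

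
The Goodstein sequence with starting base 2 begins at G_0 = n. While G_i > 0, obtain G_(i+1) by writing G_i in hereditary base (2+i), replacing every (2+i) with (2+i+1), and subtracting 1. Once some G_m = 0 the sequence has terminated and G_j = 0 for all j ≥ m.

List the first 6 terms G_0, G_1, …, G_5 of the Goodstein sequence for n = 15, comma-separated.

i=0: 15 = 2^(2 + 1) + 2^2 + 2 + 1 (b=2); 2→3: 3^(3 + 1) + 3^3 + 3 + 1 = 112; 112−1 = 111
i=1: 111 = 3^(3 + 1) + 3^3 + 3 (b=3); 3→4: 4^(4 + 1) + 4^4 + 4 = 1284; 1284−1 = 1283
i=2: 1283 = 4^(4 + 1) + 4^4 + 3 (b=4); 4→5: 5^(5 + 1) + 5^5 + 3 = 18753; 18753−1 = 18752
i=3: 18752 = 5^(5 + 1) + 5^5 + 2 (b=5); 5→6: 6^(6 + 1) + 6^6 + 2 = 326594; 326594−1 = 326593
i=4: 326593 = 6^(6 + 1) + 6^6 + 1 (b=6); 6→7: 7^(7 + 1) + 7^7 + 1 = 6588345; 6588345−1 = 6588344

15, 111, 1283, 18752, 326593, 6588344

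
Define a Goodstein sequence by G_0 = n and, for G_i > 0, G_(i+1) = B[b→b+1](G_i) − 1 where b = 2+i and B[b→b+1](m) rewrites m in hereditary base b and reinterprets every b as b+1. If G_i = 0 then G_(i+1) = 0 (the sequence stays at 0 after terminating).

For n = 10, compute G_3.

step 0: 10 = 2^(2 + 1) + 2; sub 3 for 2: 3^(3 + 1) + 3; = 84; G_1 = 84−1 = 83
step 1: 83 = 3^(3 + 1) + 2; sub 4 for 3: 4^(4 + 1) + 2; = 1026; G_2 = 1026−1 = 1025
step 2: 1025 = 4^(4 + 1) + 1; sub 5 for 4: 5^(5 + 1) + 1; = 15626; G_3 = 15626−1 = 15625
step 3: 15625 = 5^(5 + 1); sub 6 for 5: 6^(6 + 1); = 279936; G_4 = 279936−1 = 279935

15625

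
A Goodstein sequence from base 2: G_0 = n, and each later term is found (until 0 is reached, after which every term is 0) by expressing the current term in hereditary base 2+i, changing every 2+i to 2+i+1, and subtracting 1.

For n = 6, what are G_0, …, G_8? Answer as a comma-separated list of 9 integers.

G_0=6  [base 2] 2^2 + 2  →[2↦3]→  3^3 + 3 = 30  −1 ⇒ G_1=29
G_1=29  [base 3] 3^3 + 2  →[3↦4]→  4^4 + 2 = 258  −1 ⇒ G_2=257
G_2=257  [base 4] 4^4 + 1  →[4↦5]→  5^5 + 1 = 3126  −1 ⇒ G_3=3125
G_3=3125  [base 5] 5^5  →[5↦6]→  6^6 = 46656  −1 ⇒ G_4=46655
G_4=46655  [base 6] 5·6^5 + 5·6^4 + 5·6^3 + 5·6^2 + 5·6 + 5  →[6↦7]→  5·7^5 + 5·7^4 + 5·7^3 + 5·7^2 + 5·7 + 5 = 98040  −1 ⇒ G_5=98039
G_5=98039  [base 7] 5·7^5 + 5·7^4 + 5·7^3 + 5·7^2 + 5·7 + 4  →[7↦8]→  5·8^5 + 5·8^4 + 5·8^3 + 5·8^2 + 5·8 + 4 = 187244  −1 ⇒ G_6=187243
G_6=187243  [base 8] 5·8^5 + 5·8^4 + 5·8^3 + 5·8^2 + 5·8 + 3  →[8↦9]→  5·9^5 + 5·9^4 + 5·9^3 + 5·9^2 + 5·9 + 3 = 332148  −1 ⇒ G_7=332147
G_7=332147  [base 9] 5·9^5 + 5·9^4 + 5·9^3 + 5·9^2 + 5·9 + 2  →[9↦10]→  5·10^5 + 5·10^4 + 5·10^3 + 5·10^2 + 5·10 + 2 = 555552  −1 ⇒ G_8=555551

6, 29, 257, 3125, 46655, 98039, 187243, 332147, 555551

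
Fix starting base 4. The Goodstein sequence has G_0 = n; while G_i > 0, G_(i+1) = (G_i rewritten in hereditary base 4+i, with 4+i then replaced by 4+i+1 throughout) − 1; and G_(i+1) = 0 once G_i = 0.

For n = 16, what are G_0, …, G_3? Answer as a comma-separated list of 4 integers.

16, 24, 27, 30

[0] 16 ≡ 4^2 (base 4). Lift 5: 25. −1: 24.
[1] 24 ≡ 4·5 + 4 (base 5). Lift 6: 28. −1: 27.
[2] 27 ≡ 4·6 + 3 (base 6). Lift 7: 31. −1: 30.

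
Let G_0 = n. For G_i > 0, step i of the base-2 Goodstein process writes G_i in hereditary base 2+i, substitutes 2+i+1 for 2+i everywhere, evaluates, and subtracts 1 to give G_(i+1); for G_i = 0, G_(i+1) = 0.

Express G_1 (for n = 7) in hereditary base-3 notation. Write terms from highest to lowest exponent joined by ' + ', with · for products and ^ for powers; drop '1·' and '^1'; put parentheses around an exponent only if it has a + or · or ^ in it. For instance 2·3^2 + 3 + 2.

G_0 = 7. HB_2(7) = 2^2 + 2 + 1. Bump = 31. G_1 = 30.
G_1 = 30. HB_3(30) = 3^3 + 3. Bump = 260. G_2 = 259.

3^3 + 3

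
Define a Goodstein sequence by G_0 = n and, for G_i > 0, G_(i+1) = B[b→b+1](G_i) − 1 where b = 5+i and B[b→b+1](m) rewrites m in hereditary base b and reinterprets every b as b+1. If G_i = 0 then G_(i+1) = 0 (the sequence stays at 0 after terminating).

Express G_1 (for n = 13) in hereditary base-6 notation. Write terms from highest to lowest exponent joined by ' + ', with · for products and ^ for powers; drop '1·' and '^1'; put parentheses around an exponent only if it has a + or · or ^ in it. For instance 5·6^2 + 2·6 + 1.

(0) 13|_5 = 2·5 + 3 ↦ 2·6 + 3|_6 = 15 ⇒ 14
(1) 14|_6 = 2·6 + 2 ↦ 2·7 + 2|_7 = 16 ⇒ 15

2·6 + 2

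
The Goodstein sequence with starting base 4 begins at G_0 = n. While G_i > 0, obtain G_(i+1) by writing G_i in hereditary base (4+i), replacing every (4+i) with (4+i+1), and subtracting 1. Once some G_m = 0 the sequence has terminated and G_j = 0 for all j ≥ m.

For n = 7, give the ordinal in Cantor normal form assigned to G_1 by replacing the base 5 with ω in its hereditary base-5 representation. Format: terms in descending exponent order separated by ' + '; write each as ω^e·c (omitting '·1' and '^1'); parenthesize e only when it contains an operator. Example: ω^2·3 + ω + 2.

base 4: 7 = 4 + 3; at 5: 5 + 3 = 8; next = 7
base 5: 7 = 5 + 2; at 6: 6 + 2 = 8; next = 7

ω + 2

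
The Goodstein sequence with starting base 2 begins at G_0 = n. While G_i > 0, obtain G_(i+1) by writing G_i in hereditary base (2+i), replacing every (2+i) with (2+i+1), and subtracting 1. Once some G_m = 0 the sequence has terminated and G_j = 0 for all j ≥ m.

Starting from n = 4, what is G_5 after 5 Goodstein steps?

step 0: 4 = 2^2; sub 3 for 2: 3^3; = 27; G_1 = 27−1 = 26
step 1: 26 = 2·3^2 + 2·3 + 2; sub 4 for 3: 2·4^2 + 2·4 + 2; = 42; G_2 = 42−1 = 41
step 2: 41 = 2·4^2 + 2·4 + 1; sub 5 for 4: 2·5^2 + 2·5 + 1; = 61; G_3 = 61−1 = 60
step 3: 60 = 2·5^2 + 2·5; sub 6 for 5: 2·6^2 + 2·6; = 84; G_4 = 84−1 = 83
step 4: 83 = 2·6^2 + 6 + 5; sub 7 for 6: 2·7^2 + 7 + 5; = 110; G_5 = 110−1 = 109

109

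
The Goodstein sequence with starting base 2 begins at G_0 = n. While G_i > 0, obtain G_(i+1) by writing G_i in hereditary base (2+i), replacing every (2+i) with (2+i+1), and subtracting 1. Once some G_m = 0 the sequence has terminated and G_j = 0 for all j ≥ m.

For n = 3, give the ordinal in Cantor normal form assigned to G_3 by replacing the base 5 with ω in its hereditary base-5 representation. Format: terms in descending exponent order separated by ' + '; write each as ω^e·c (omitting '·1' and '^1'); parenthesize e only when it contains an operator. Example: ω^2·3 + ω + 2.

G_0 = 3. HB_2(3) = 2 + 1. Bump = 4. G_1 = 3.
G_1 = 3. HB_3(3) = 3. Bump = 4. G_2 = 3.
G_2 = 3. HB_4(3) = 3. Bump = 3. G_3 = 2.
G_3 = 2. HB_5(2) = 2. Bump = 2. G_4 = 1.

2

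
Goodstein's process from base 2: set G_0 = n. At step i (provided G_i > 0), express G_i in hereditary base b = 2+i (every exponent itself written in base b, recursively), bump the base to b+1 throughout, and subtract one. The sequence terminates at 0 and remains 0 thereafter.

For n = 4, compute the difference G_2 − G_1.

G_0 = 4. HB_2(4) = 2^2. Bump = 27. G_1 = 26.
G_1 = 26. HB_3(26) = 2·3^2 + 2·3 + 2. Bump = 42. G_2 = 41.

15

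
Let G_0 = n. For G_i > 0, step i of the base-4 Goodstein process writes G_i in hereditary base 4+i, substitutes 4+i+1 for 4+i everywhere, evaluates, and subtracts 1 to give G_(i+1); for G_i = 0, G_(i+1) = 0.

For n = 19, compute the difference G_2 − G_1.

10

(0) 19|_4 = 4^2 + 3 ↦ 5^2 + 3|_5 = 28 ⇒ 27
(1) 27|_5 = 5^2 + 2 ↦ 6^2 + 2|_6 = 38 ⇒ 37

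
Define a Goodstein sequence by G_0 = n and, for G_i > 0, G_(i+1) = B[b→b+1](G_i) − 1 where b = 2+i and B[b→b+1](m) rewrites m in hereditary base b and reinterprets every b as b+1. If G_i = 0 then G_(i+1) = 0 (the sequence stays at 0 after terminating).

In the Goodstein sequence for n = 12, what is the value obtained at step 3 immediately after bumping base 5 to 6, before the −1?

step 0: 12 = 2^(2 + 1) + 2^2; sub 3 for 2: 3^(3 + 1) + 3^3; = 108; G_1 = 108−1 = 107
step 1: 107 = 3^(3 + 1) + 2·3^2 + 2·3 + 2; sub 4 for 3: 4^(4 + 1) + 2·4^2 + 2·4 + 2; = 1066; G_2 = 1066−1 = 1065
step 2: 1065 = 4^(4 + 1) + 2·4^2 + 2·4 + 1; sub 5 for 4: 5^(5 + 1) + 2·5^2 + 2·5 + 1; = 15686; G_3 = 15686−1 = 15685
step 3: 15685 = 5^(5 + 1) + 2·5^2 + 2·5; sub 6 for 5: 6^(6 + 1) + 2·6^2 + 2·6; = 280020; G_4 = 280020−1 = 280019

280020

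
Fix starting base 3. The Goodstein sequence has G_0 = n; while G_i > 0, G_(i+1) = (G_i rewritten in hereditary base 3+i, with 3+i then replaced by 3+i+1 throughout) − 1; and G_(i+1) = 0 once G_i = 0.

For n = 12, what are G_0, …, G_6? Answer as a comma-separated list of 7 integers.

12, 19, 27, 37, 49, 63, 69

i=0: 12 = 3^2 + 3 (b=3); 3→4: 4^2 + 4 = 20; 20−1 = 19
i=1: 19 = 4^2 + 3 (b=4); 4→5: 5^2 + 3 = 28; 28−1 = 27
i=2: 27 = 5^2 + 2 (b=5); 5→6: 6^2 + 2 = 38; 38−1 = 37
i=3: 37 = 6^2 + 1 (b=6); 6→7: 7^2 + 1 = 50; 50−1 = 49
i=4: 49 = 7^2 (b=7); 7→8: 8^2 = 64; 64−1 = 63
i=5: 63 = 7·8 + 7 (b=8); 8→9: 7·9 + 7 = 70; 70−1 = 69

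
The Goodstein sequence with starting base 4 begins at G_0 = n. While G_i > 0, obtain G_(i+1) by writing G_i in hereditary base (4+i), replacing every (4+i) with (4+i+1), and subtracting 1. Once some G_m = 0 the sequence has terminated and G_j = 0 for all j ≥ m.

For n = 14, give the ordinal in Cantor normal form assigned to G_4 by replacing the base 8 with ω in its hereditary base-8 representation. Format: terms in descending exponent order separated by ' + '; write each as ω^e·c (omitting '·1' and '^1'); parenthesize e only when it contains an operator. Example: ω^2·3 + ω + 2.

ω·2 + 5

base 4: 14 = 3·4 + 2; at 5: 3·5 + 2 = 17; next = 16
base 5: 16 = 3·5 + 1; at 6: 3·6 + 1 = 19; next = 18
base 6: 18 = 3·6; at 7: 3·7 = 21; next = 20
base 7: 20 = 2·7 + 6; at 8: 2·8 + 6 = 22; next = 21
base 8: 21 = 2·8 + 5; at 9: 2·9 + 5 = 23; next = 22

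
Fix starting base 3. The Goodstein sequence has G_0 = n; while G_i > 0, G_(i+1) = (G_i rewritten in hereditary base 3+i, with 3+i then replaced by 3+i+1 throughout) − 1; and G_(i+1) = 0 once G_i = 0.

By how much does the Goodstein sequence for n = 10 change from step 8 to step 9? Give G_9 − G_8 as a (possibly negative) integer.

2

i=0: 10 = 3^2 + 1 (b=3); 3→4: 4^2 + 1 = 17; 17−1 = 16
i=1: 16 = 4^2 (b=4); 4→5: 5^2 = 25; 25−1 = 24
i=2: 24 = 4·5 + 4 (b=5); 5→6: 4·6 + 4 = 28; 28−1 = 27
i=3: 27 = 4·6 + 3 (b=6); 6→7: 4·7 + 3 = 31; 31−1 = 30
i=4: 30 = 4·7 + 2 (b=7); 7→8: 4·8 + 2 = 34; 34−1 = 33
i=5: 33 = 4·8 + 1 (b=8); 8→9: 4·9 + 1 = 37; 37−1 = 36
i=6: 36 = 4·9 (b=9); 9→10: 4·10 = 40; 40−1 = 39
i=7: 39 = 3·10 + 9 (b=10); 10→11: 3·11 + 9 = 42; 42−1 = 41
i=8: 41 = 3·11 + 8 (b=11); 11→12: 3·12 + 8 = 44; 44−1 = 43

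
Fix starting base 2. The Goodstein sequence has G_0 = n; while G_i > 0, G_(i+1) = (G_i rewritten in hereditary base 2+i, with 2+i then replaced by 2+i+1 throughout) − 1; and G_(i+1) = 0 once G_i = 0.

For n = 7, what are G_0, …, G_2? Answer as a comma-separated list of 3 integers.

G_0=7  [base 2] 2^2 + 2 + 1  →[2↦3]→  3^3 + 3 + 1 = 31  −1 ⇒ G_1=30
G_1=30  [base 3] 3^3 + 3  →[3↦4]→  4^4 + 4 = 260  −1 ⇒ G_2=259

7, 30, 259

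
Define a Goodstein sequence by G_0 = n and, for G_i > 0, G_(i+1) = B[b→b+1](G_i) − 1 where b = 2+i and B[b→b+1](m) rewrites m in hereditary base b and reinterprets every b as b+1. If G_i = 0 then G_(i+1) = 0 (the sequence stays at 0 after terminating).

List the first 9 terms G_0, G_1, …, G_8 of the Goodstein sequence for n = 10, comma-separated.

10, 83, 1025, 15625, 279935, 4215754, 84073323, 1937434592, 50000555551

step 0: 10 = 2^(2 + 1) + 2; sub 3 for 2: 3^(3 + 1) + 3; = 84; G_1 = 84−1 = 83
step 1: 83 = 3^(3 + 1) + 2; sub 4 for 3: 4^(4 + 1) + 2; = 1026; G_2 = 1026−1 = 1025
step 2: 1025 = 4^(4 + 1) + 1; sub 5 for 4: 5^(5 + 1) + 1; = 15626; G_3 = 15626−1 = 15625
step 3: 15625 = 5^(5 + 1); sub 6 for 5: 6^(6 + 1); = 279936; G_4 = 279936−1 = 279935
step 4: 279935 = 5·6^6 + 5·6^5 + 5·6^4 + 5·6^3 + 5·6^2 + 5·6 + 5; sub 7 for 6: 5·7^7 + 5·7^5 + 5·7^4 + 5·7^3 + 5·7^2 + 5·7 + 5; = 4215755; G_5 = 4215755−1 = 4215754
step 5: 4215754 = 5·7^7 + 5·7^5 + 5·7^4 + 5·7^3 + 5·7^2 + 5·7 + 4; sub 8 for 7: 5·8^8 + 5·8^5 + 5·8^4 + 5·8^3 + 5·8^2 + 5·8 + 4; = 84073324; G_6 = 84073324−1 = 84073323
step 6: 84073323 = 5·8^8 + 5·8^5 + 5·8^4 + 5·8^3 + 5·8^2 + 5·8 + 3; sub 9 for 8: 5·9^9 + 5·9^5 + 5·9^4 + 5·9^3 + 5·9^2 + 5·9 + 3; = 1937434593; G_7 = 1937434593−1 = 1937434592
step 7: 1937434592 = 5·9^9 + 5·9^5 + 5·9^4 + 5·9^3 + 5·9^2 + 5·9 + 2; sub 10 for 9: 5·10^10 + 5·10^5 + 5·10^4 + 5·10^3 + 5·10^2 + 5·10 + 2; = 50000555552; G_8 = 50000555552−1 = 50000555551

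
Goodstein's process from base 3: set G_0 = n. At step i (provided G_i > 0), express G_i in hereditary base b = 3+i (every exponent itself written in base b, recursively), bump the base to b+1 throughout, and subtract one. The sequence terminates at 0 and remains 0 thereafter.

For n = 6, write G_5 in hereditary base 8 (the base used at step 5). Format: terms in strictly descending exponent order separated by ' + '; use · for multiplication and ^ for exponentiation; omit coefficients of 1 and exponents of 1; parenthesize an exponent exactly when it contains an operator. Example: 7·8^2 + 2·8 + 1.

7

step 0: 6 = 2·3; sub 4 for 3: 2·4; = 8; G_1 = 8−1 = 7
step 1: 7 = 4 + 3; sub 5 for 4: 5 + 3; = 8; G_2 = 8−1 = 7
step 2: 7 = 5 + 2; sub 6 for 5: 6 + 2; = 8; G_3 = 8−1 = 7
step 3: 7 = 6 + 1; sub 7 for 6: 7 + 1; = 8; G_4 = 8−1 = 7
step 4: 7 = 7; sub 8 for 7: 8; = 8; G_5 = 8−1 = 7
step 5: 7 = 7; sub 9 for 8: 7; = 7; G_6 = 7−1 = 6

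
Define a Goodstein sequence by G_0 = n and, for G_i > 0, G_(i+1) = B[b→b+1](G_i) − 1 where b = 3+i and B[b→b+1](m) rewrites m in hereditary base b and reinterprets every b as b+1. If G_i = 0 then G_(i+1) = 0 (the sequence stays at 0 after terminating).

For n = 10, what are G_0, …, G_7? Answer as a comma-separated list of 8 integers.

10, 16, 24, 27, 30, 33, 36, 39

base 3: 10 = 3^2 + 1; at 4: 4^2 + 1 = 17; next = 16
base 4: 16 = 4^2; at 5: 5^2 = 25; next = 24
base 5: 24 = 4·5 + 4; at 6: 4·6 + 4 = 28; next = 27
base 6: 27 = 4·6 + 3; at 7: 4·7 + 3 = 31; next = 30
base 7: 30 = 4·7 + 2; at 8: 4·8 + 2 = 34; next = 33
base 8: 33 = 4·8 + 1; at 9: 4·9 + 1 = 37; next = 36
base 9: 36 = 4·9; at 10: 4·10 = 40; next = 39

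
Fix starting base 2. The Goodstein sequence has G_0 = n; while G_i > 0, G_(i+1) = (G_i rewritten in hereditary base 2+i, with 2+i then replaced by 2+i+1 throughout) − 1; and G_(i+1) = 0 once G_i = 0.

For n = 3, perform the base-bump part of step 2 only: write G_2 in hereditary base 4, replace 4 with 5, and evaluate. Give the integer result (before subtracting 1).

step 0: 3 = 2 + 1; sub 3 for 2: 3 + 1; = 4; G_1 = 4−1 = 3
step 1: 3 = 3; sub 4 for 3: 4; = 4; G_2 = 4−1 = 3
step 2: 3 = 3; sub 5 for 4: 3; = 3; G_3 = 3−1 = 2

3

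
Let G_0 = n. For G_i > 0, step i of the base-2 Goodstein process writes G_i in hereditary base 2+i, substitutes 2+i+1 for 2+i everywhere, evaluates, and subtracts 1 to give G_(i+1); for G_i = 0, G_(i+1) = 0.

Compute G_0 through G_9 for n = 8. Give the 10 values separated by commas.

8, 80, 553, 6310, 93395, 1647195, 33554571, 774841151, 20000000211, 570623341475

step 0: 8 = 2^(2 + 1); sub 3 for 2: 3^(3 + 1); = 81; G_1 = 81−1 = 80
step 1: 80 = 2·3^3 + 2·3^2 + 2·3 + 2; sub 4 for 3: 2·4^4 + 2·4^2 + 2·4 + 2; = 554; G_2 = 554−1 = 553
step 2: 553 = 2·4^4 + 2·4^2 + 2·4 + 1; sub 5 for 4: 2·5^5 + 2·5^2 + 2·5 + 1; = 6311; G_3 = 6311−1 = 6310
step 3: 6310 = 2·5^5 + 2·5^2 + 2·5; sub 6 for 5: 2·6^6 + 2·6^2 + 2·6; = 93396; G_4 = 93396−1 = 93395
step 4: 93395 = 2·6^6 + 2·6^2 + 6 + 5; sub 7 for 6: 2·7^7 + 2·7^2 + 7 + 5; = 1647196; G_5 = 1647196−1 = 1647195
step 5: 1647195 = 2·7^7 + 2·7^2 + 7 + 4; sub 8 for 7: 2·8^8 + 2·8^2 + 8 + 4; = 33554572; G_6 = 33554572−1 = 33554571
step 6: 33554571 = 2·8^8 + 2·8^2 + 8 + 3; sub 9 for 8: 2·9^9 + 2·9^2 + 9 + 3; = 774841152; G_7 = 774841152−1 = 774841151
step 7: 774841151 = 2·9^9 + 2·9^2 + 9 + 2; sub 10 for 9: 2·10^10 + 2·10^2 + 10 + 2; = 20000000212; G_8 = 20000000212−1 = 20000000211
step 8: 20000000211 = 2·10^10 + 2·10^2 + 10 + 1; sub 11 for 10: 2·11^11 + 2·11^2 + 11 + 1; = 570623341476; G_9 = 570623341476−1 = 570623341475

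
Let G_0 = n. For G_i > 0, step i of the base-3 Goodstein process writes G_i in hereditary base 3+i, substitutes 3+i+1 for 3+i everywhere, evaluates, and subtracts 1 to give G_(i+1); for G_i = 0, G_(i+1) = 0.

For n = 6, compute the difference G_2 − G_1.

0

G_0 = 6. HB_3(6) = 2·3. Bump = 8. G_1 = 7.
G_1 = 7. HB_4(7) = 4 + 3. Bump = 8. G_2 = 7.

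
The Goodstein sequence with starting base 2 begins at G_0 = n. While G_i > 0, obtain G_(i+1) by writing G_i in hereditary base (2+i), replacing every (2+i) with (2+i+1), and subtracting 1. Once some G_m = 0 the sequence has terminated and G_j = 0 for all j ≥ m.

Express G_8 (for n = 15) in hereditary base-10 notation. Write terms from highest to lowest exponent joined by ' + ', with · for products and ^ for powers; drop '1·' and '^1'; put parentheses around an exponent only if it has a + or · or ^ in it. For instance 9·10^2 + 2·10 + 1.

step 0: 15 = 2^(2 + 1) + 2^2 + 2 + 1; sub 3 for 2: 3^(3 + 1) + 3^3 + 3 + 1; = 112; G_1 = 112−1 = 111
step 1: 111 = 3^(3 + 1) + 3^3 + 3; sub 4 for 3: 4^(4 + 1) + 4^4 + 4; = 1284; G_2 = 1284−1 = 1283
step 2: 1283 = 4^(4 + 1) + 4^4 + 3; sub 5 for 4: 5^(5 + 1) + 5^5 + 3; = 18753; G_3 = 18753−1 = 18752
step 3: 18752 = 5^(5 + 1) + 5^5 + 2; sub 6 for 5: 6^(6 + 1) + 6^6 + 2; = 326594; G_4 = 326594−1 = 326593
step 4: 326593 = 6^(6 + 1) + 6^6 + 1; sub 7 for 6: 7^(7 + 1) + 7^7 + 1; = 6588345; G_5 = 6588345−1 = 6588344
step 5: 6588344 = 7^(7 + 1) + 7^7; sub 8 for 7: 8^(8 + 1) + 8^8; = 150994944; G_6 = 150994944−1 = 150994943
step 6: 150994943 = 8^(8 + 1) + 7·8^7 + 7·8^6 + 7·8^5 + 7·8^4 + 7·8^3 + 7·8^2 + 7·8 + 7; sub 9 for 8: 9^(9 + 1) + 7·9^7 + 7·9^6 + 7·9^5 + 7·9^4 + 7·9^3 + 7·9^2 + 7·9 + 7; = 3524450281; G_7 = 3524450281−1 = 3524450280
step 7: 3524450280 = 9^(9 + 1) + 7·9^7 + 7·9^6 + 7·9^5 + 7·9^4 + 7·9^3 + 7·9^2 + 7·9 + 6; sub 10 for 9: 10^(10 + 1) + 7·10^7 + 7·10^6 + 7·10^5 + 7·10^4 + 7·10^3 + 7·10^2 + 7·10 + 6; = 100077777776; G_8 = 100077777776−1 = 100077777775
step 8: 100077777775 = 10^(10 + 1) + 7·10^7 + 7·10^6 + 7·10^5 + 7·10^4 + 7·10^3 + 7·10^2 + 7·10 + 5; sub 11 for 10: 11^(11 + 1) + 7·11^7 + 7·11^6 + 7·11^5 + 7·11^4 + 7·11^3 + 7·11^2 + 7·11 + 5; = 3138578427935; G_9 = 3138578427935−1 = 3138578427934

10^(10 + 1) + 7·10^7 + 7·10^6 + 7·10^5 + 7·10^4 + 7·10^3 + 7·10^2 + 7·10 + 5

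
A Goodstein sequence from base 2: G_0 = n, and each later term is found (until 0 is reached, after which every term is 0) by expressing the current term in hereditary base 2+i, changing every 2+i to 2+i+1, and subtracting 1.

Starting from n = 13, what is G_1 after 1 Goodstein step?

108

(0) 13|_2 = 2^(2 + 1) + 2^2 + 1 ↦ 3^(3 + 1) + 3^3 + 1|_3 = 109 ⇒ 108
(1) 108|_3 = 3^(3 + 1) + 3^3 ↦ 4^(4 + 1) + 4^4|_4 = 1280 ⇒ 1279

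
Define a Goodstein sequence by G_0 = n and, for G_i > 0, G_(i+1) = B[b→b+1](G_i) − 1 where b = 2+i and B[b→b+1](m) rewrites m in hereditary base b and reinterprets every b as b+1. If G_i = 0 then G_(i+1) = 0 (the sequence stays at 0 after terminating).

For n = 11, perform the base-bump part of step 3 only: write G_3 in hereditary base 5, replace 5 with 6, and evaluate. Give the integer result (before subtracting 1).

279938

base 2: 11 = 2^(2 + 1) + 2 + 1; at 3: 3^(3 + 1) + 3 + 1 = 85; next = 84
base 3: 84 = 3^(3 + 1) + 3; at 4: 4^(4 + 1) + 4 = 1028; next = 1027
base 4: 1027 = 4^(4 + 1) + 3; at 5: 5^(5 + 1) + 3 = 15628; next = 15627
base 5: 15627 = 5^(5 + 1) + 2; at 6: 6^(6 + 1) + 2 = 279938; next = 279937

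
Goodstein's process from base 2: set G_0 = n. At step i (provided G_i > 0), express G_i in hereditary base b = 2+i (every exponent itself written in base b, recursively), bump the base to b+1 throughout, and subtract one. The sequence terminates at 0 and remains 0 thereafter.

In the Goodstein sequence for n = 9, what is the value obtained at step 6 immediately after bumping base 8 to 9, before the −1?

1162263922

G_0=9  [base 2] 2^(2 + 1) + 1  →[2↦3]→  3^(3 + 1) + 1 = 82  −1 ⇒ G_1=81
G_1=81  [base 3] 3^(3 + 1)  →[3↦4]→  4^(4 + 1) = 1024  −1 ⇒ G_2=1023
G_2=1023  [base 4] 3·4^4 + 3·4^3 + 3·4^2 + 3·4 + 3  →[4↦5]→  3·5^5 + 3·5^3 + 3·5^2 + 3·5 + 3 = 9843  −1 ⇒ G_3=9842
G_3=9842  [base 5] 3·5^5 + 3·5^3 + 3·5^2 + 3·5 + 2  →[5↦6]→  3·6^6 + 3·6^3 + 3·6^2 + 3·6 + 2 = 140744  −1 ⇒ G_4=140743
G_4=140743  [base 6] 3·6^6 + 3·6^3 + 3·6^2 + 3·6 + 1  →[6↦7]→  3·7^7 + 3·7^3 + 3·7^2 + 3·7 + 1 = 2471827  −1 ⇒ G_5=2471826
G_5=2471826  [base 7] 3·7^7 + 3·7^3 + 3·7^2 + 3·7  →[7↦8]→  3·8^8 + 3·8^3 + 3·8^2 + 3·8 = 50333400  −1 ⇒ G_6=50333399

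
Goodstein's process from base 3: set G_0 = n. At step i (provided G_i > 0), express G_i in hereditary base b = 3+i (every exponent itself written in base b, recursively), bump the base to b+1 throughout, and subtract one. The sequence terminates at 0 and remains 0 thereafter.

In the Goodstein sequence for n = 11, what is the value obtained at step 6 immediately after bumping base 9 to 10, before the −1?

52

11 —HB3→ 3^2 + 2 —bump→ 4^2 + 2 = 18 —(−1)→ 17
17 —HB4→ 4^2 + 1 —bump→ 5^2 + 1 = 26 —(−1)→ 25
25 —HB5→ 5^2 —bump→ 6^2 = 36 —(−1)→ 35
35 —HB6→ 5·6 + 5 —bump→ 5·7 + 5 = 40 —(−1)→ 39
39 —HB7→ 5·7 + 4 —bump→ 5·8 + 4 = 44 —(−1)→ 43
43 —HB8→ 5·8 + 3 —bump→ 5·9 + 3 = 48 —(−1)→ 47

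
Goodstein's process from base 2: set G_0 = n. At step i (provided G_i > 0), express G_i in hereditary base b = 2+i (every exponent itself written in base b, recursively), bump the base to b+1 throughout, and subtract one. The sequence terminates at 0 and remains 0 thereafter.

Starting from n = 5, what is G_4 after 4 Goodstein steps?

775

G_0=5  [base 2] 2^2 + 1  →[2↦3]→  3^3 + 1 = 28  −1 ⇒ G_1=27
G_1=27  [base 3] 3^3  →[3↦4]→  4^4 = 256  −1 ⇒ G_2=255
G_2=255  [base 4] 3·4^3 + 3·4^2 + 3·4 + 3  →[4↦5]→  3·5^3 + 3·5^2 + 3·5 + 3 = 468  −1 ⇒ G_3=467
G_3=467  [base 5] 3·5^3 + 3·5^2 + 3·5 + 2  →[5↦6]→  3·6^3 + 3·6^2 + 3·6 + 2 = 776  −1 ⇒ G_4=775
G_4=775  [base 6] 3·6^3 + 3·6^2 + 3·6 + 1  →[6↦7]→  3·7^3 + 3·7^2 + 3·7 + 1 = 1198  −1 ⇒ G_5=1197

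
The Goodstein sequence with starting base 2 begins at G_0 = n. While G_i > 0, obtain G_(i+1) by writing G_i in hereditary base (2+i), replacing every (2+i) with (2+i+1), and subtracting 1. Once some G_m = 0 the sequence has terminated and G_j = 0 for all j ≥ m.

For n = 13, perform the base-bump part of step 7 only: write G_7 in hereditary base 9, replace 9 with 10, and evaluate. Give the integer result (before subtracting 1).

100000003326

step 0: 13 = 2^(2 + 1) + 2^2 + 1; sub 3 for 2: 3^(3 + 1) + 3^3 + 1; = 109; G_1 = 109−1 = 108
step 1: 108 = 3^(3 + 1) + 3^3; sub 4 for 3: 4^(4 + 1) + 4^4; = 1280; G_2 = 1280−1 = 1279
step 2: 1279 = 4^(4 + 1) + 3·4^3 + 3·4^2 + 3·4 + 3; sub 5 for 4: 5^(5 + 1) + 3·5^3 + 3·5^2 + 3·5 + 3; = 16093; G_3 = 16093−1 = 16092
step 3: 16092 = 5^(5 + 1) + 3·5^3 + 3·5^2 + 3·5 + 2; sub 6 for 5: 6^(6 + 1) + 3·6^3 + 3·6^2 + 3·6 + 2; = 280712; G_4 = 280712−1 = 280711
step 4: 280711 = 6^(6 + 1) + 3·6^3 + 3·6^2 + 3·6 + 1; sub 7 for 6: 7^(7 + 1) + 3·7^3 + 3·7^2 + 3·7 + 1; = 5765999; G_5 = 5765999−1 = 5765998
step 5: 5765998 = 7^(7 + 1) + 3·7^3 + 3·7^2 + 3·7; sub 8 for 7: 8^(8 + 1) + 3·8^3 + 3·8^2 + 3·8; = 134219480; G_6 = 134219480−1 = 134219479
step 6: 134219479 = 8^(8 + 1) + 3·8^3 + 3·8^2 + 2·8 + 7; sub 9 for 8: 9^(9 + 1) + 3·9^3 + 3·9^2 + 2·9 + 7; = 3486786856; G_7 = 3486786856−1 = 3486786855
step 7: 3486786855 = 9^(9 + 1) + 3·9^3 + 3·9^2 + 2·9 + 6; sub 10 for 9: 10^(10 + 1) + 3·10^3 + 3·10^2 + 2·10 + 6; = 100000003326; G_8 = 100000003326−1 = 100000003325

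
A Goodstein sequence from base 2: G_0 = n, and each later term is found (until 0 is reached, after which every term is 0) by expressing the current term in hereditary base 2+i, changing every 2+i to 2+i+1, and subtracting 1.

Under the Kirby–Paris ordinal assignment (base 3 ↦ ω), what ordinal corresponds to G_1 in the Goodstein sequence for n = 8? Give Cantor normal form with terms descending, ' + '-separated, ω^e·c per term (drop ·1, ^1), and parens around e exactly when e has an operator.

step 0: 8 = 2^(2 + 1); sub 3 for 2: 3^(3 + 1); = 81; G_1 = 81−1 = 80
step 1: 80 = 2·3^3 + 2·3^2 + 2·3 + 2; sub 4 for 3: 2·4^4 + 2·4^2 + 2·4 + 2; = 554; G_2 = 554−1 = 553

ω^ω·2 + ω^2·2 + ω·2 + 2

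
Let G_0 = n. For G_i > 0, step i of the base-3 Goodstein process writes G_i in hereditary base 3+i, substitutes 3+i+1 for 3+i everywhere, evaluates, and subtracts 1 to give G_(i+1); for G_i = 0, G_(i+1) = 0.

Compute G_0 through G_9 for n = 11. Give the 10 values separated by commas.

11, 17, 25, 35, 39, 43, 47, 51, 55, 59

base 3: 11 = 3^2 + 2; at 4: 4^2 + 2 = 18; next = 17
base 4: 17 = 4^2 + 1; at 5: 5^2 + 1 = 26; next = 25
base 5: 25 = 5^2; at 6: 6^2 = 36; next = 35
base 6: 35 = 5·6 + 5; at 7: 5·7 + 5 = 40; next = 39
base 7: 39 = 5·7 + 4; at 8: 5·8 + 4 = 44; next = 43
base 8: 43 = 5·8 + 3; at 9: 5·9 + 3 = 48; next = 47
base 9: 47 = 5·9 + 2; at 10: 5·10 + 2 = 52; next = 51
base 10: 51 = 5·10 + 1; at 11: 5·11 + 1 = 56; next = 55
base 11: 55 = 5·11; at 12: 5·12 = 60; next = 59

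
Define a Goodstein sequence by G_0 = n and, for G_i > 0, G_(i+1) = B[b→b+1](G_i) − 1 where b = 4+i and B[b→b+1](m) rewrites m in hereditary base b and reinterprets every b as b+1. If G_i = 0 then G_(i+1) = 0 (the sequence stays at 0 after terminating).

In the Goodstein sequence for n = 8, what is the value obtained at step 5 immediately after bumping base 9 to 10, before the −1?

i=0: 8 = 2·4 (b=4); 4→5: 2·5 = 10; 10−1 = 9
i=1: 9 = 5 + 4 (b=5); 5→6: 6 + 4 = 10; 10−1 = 9
i=2: 9 = 6 + 3 (b=6); 6→7: 7 + 3 = 10; 10−1 = 9
i=3: 9 = 7 + 2 (b=7); 7→8: 8 + 2 = 10; 10−1 = 9
i=4: 9 = 8 + 1 (b=8); 8→9: 9 + 1 = 10; 10−1 = 9
i=5: 9 = 9 (b=9); 9→10: 10 = 10; 10−1 = 9

10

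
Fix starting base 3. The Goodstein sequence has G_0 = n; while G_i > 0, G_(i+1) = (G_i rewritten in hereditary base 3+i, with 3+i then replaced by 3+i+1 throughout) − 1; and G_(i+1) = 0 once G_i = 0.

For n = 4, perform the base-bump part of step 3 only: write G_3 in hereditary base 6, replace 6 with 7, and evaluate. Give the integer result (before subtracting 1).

G_0 = 4. HB_3(4) = 3 + 1. Bump = 5. G_1 = 4.
G_1 = 4. HB_4(4) = 4. Bump = 5. G_2 = 4.
G_2 = 4. HB_5(4) = 4. Bump = 4. G_3 = 3.
G_3 = 3. HB_6(3) = 3. Bump = 3. G_4 = 2.

3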